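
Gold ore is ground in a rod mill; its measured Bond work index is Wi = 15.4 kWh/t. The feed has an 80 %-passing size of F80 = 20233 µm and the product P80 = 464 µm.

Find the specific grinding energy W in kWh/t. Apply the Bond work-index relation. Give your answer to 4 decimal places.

W = 10·Wi·[P80^(−½) − F80^(−½)]
1/√464 = 0.046424;  1/√20233 = 0.007030
W = 10·15.4·(0.046424 − 0.007030) = 6.0666 kWh/t

W = 6.0666 kWh/t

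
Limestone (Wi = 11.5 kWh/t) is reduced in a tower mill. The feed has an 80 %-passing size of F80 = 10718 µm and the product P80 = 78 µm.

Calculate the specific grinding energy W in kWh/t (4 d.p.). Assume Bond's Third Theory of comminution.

W = 10 Wi (1/√P80 − 1/√F80)  [Bond]
1/√78 = 0.113228;  1/√10718 = 0.009659
W = 10·11.5·(0.113228 − 0.009659) = 11.9104 kWh/t

W = 11.9104 kWh/t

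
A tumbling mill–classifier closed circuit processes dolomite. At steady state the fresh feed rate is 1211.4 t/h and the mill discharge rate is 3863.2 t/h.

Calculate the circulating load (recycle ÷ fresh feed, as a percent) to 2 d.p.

CL = 218.90 %

M = F + R at steady state, so:
R = M − F = 3863.2 − 1211.4 = 2651.8 t/h
CL = 100·R/F = 100·2651.8/1211.4 = 218.90 %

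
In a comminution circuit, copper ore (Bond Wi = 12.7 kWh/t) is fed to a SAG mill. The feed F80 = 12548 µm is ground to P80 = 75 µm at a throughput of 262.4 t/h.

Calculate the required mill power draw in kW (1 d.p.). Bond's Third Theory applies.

P = 3550.5 kW

W = 10·Wi·(P80^(-½) − F80^(-½))
W = 10·12.7·(1/√75 − 1/√12548) = 10·12.7·(0.106543) = 13.5309 kWh/t
P_mill = W·ṁ = 13.5309·262.4 = 3550.5 kW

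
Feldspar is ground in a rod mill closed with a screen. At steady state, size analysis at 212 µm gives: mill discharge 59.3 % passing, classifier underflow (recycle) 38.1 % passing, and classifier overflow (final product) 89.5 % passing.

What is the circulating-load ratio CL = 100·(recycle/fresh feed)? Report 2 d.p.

CL = 142.45 %

Let r = R/F. Size balance at 212 µm:
(1+r)·d = r·u + o ⇒ r = (o−d)/(d−u)
r = (89.5 − 59.3)/(59.3 − 38.1) = 30.2/21.2 = 1.4245
CL = 100·r = 142.45 %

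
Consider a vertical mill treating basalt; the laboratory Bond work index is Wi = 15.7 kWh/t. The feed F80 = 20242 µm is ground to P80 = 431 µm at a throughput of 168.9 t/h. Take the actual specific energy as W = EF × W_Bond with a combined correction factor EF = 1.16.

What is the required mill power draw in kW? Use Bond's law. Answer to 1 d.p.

P = 1265.5 kW

W = 10 Wi (P80^-0.5 − F80^-0.5)
W = 10·15.7·(1/√431 − 1/√20242) = 10·15.7·(0.041140) = 6.4589 kWh/t
Apply correction: 6.4589 × 1.16 = 7.4923 kWh/t
Power = W × throughput = 7.4923 kWh/t × 168.9 t/h = 1265.5 kW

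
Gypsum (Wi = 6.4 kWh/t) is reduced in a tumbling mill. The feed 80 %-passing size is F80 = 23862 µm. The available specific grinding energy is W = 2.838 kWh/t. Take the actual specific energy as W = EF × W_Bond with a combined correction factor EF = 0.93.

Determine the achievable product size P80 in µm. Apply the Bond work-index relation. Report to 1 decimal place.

W = 10 Wi (P80^-0.5 − F80^-0.5)
W_Bond = W / EF = 2.838 / 0.93 = 3.0516 kWh/t
⇒ 1/√P80 = W_Bond/(10 Wi) + 1/√F80
  = 3.0516/(10·6.4) + 1/√23862 = 0.047681 + 0.006474 = 0.054155
P80 = (1/0.054155)² = 18.4655² = 340.97 µm

P80 = 341.0 µm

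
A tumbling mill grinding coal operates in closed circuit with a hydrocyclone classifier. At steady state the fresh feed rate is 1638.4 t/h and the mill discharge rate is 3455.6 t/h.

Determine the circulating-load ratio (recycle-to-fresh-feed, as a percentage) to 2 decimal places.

Mill node: discharge = fresh + recycle.
R = M − F = 3455.6 − 1638.4 = 1817.2 t/h
CL = 100·R/F = 100·1817.2/1638.4 = 110.91 %

CL = 110.91 %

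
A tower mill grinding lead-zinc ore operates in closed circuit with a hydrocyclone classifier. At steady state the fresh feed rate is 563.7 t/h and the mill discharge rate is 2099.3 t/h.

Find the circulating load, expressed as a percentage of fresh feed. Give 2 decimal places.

M = F + R at steady state, so:
R = M − F = 2099.3 − 563.7 = 1535.6 t/h
CL = 100·R/F = 100·1535.6/563.7 = 272.41 %

CL = 272.41 %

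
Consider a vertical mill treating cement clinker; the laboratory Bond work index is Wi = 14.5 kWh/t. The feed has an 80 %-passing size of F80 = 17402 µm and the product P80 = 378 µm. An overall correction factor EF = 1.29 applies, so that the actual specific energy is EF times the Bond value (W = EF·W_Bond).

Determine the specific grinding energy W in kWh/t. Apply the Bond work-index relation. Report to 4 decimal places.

W = 8.2029 kWh/t

W = 10·Wi·[P80^(−½) − F80^(−½)]
1/√378 = 0.051434;  1/√17402 = 0.007581
W = 10·14.5·(0.051434 − 0.007581) = 6.3588 kWh/t
Corrected W = EF·W_Bond = 1.29·6.3588 = 8.2029 kWh/t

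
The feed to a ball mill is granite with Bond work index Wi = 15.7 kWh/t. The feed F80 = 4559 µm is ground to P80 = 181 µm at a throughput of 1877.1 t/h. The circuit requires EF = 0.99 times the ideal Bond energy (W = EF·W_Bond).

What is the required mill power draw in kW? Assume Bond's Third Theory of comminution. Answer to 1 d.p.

P = 17365.1 kW

Bond: W = 10·Wi·(1/√P80 − 1/√F80)
W = 10·15.7·(1/√181 − 1/√4559) = 10·15.7·(0.059519) = 9.3445 kWh/t
W_actual = 0.99 × 9.3445 = 9.2510 kWh/t
P_mill = W·ṁ = 9.2510·1877.1 = 17365.1 kW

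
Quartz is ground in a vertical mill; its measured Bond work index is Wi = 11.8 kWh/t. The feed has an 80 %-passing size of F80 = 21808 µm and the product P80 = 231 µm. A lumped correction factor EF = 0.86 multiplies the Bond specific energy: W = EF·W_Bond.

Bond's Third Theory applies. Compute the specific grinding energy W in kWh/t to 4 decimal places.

W = 5.9897 kWh/t

W = 10 Wi (P80^-0.5 − F80^-0.5)
1/√231 = 0.065795;  1/√21808 = 0.006772
W = 10·11.8·(0.065795 − 0.006772) = 6.9648 kWh/t
Corrected W = EF·W_Bond = 0.86·6.9648 = 5.9897 kWh/t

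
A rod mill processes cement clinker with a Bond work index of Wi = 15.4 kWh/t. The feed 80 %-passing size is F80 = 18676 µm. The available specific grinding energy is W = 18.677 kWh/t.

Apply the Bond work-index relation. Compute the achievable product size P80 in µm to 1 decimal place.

P80 = 60.5 µm

W = 10·Wi·(P80^(-½) − F80^(-½))
P80^-0.5 = F80^-0.5 + W/(10 Wi)
  = 18.6770/(10·15.4) + 1/√18676 = 0.121279 + 0.007317 = 0.128597
P80 = (1/0.128597)² = 7.7763² = 60.47 µm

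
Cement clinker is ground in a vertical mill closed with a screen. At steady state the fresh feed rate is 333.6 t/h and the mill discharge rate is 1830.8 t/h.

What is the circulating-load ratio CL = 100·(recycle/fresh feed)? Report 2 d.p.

CL = 448.80 %

M = F + R at steady state, so:
R = M − F = 1830.8 − 333.6 = 1497.2 t/h
CL = 100·R/F = 100·1497.2/333.6 = 448.80 %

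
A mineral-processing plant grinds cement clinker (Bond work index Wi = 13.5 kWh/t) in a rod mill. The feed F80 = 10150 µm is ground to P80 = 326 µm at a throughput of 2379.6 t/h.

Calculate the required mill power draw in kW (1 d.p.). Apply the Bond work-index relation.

Bond:  W = 10 Wi (1/√P − 1/√F)
W = 10·13.5·(1/√326 − 1/√10150) = 10·13.5·(0.045459) = 6.1370 kWh/t
Mill draw = 6.1370 × 2379.6 = 14603.5 kW

P = 14603.5 kW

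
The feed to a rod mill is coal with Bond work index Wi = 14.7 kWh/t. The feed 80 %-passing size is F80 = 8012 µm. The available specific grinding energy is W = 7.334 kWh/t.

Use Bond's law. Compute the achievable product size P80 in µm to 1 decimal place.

P80 = 268.2 µm

W = 10 Wi (1/√P80 − 1/√F80)  [Bond]
P80^(−½) = W/(10 Wi) + F80^(−½)
  = 7.3340/(10·14.7) + 1/√8012 = 0.049891 + 0.011172 = 0.061063
P80 = (1/0.061063)² = 16.3765² = 268.19 µm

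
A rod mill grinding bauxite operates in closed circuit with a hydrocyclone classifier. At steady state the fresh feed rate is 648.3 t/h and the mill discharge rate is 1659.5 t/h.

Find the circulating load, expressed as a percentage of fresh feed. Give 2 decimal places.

M = F + R at steady state, so:
R = M − F = 1659.5 − 648.3 = 1011.2 t/h
CL = 100·R/F = 100·1011.2/648.3 = 155.98 %

CL = 155.98 %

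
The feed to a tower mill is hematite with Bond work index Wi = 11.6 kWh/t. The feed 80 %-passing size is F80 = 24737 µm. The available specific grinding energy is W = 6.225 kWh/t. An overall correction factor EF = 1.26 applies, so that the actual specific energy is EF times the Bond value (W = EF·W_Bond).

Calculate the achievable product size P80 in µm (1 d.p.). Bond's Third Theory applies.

P80 = 417.4 µm

W = 10 Wi / √P80 − 10 Wi / √F80
W_Bond = W / EF = 6.225 / 1.26 = 4.9405 kWh/t
⇒ 1/√P80 = W_Bond/(10·Wi) + 1/√F80
  = 4.9405/(10·11.6) + 1/√24737 = 0.042590 + 0.006358 = 0.048948
P80 = (1/0.048948)² = 20.4297² = 417.37 µm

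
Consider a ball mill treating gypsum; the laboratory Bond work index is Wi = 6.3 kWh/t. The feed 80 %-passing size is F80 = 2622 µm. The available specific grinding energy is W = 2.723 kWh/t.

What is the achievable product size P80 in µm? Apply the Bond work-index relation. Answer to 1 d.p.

W = 10·Wi·(P80^(-½) − F80^(-½))
⇒ 1/√P80 = W/(10 Wi) + 1/√F80
  = 2.7230/(10·6.3) + 1/√2622 = 0.043222 + 0.019529 = 0.062751
P80 = (1/0.062751)² = 15.9359² = 253.95 µm

P80 = 254.0 µm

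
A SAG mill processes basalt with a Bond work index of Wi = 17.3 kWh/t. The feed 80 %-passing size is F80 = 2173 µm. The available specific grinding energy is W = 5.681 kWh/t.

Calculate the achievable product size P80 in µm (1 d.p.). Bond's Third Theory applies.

P80 = 339.3 µm

W = 10 Wi (P80^-0.5 − F80^-0.5)
P80^-0.5 = F80^-0.5 + W/(10 Wi)
  = 5.6810/(10·17.3) + 1/√2173 = 0.032838 + 0.021452 = 0.054290
P80 = (1/0.054290)² = 18.4195² = 339.28 µm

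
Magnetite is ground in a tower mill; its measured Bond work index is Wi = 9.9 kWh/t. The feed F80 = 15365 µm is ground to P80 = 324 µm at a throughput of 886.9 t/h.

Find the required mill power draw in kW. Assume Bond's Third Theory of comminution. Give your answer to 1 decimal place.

W = 10 Wi (1/√P80 − 1/√F80)  [Bond]
W = 10·9.9·(1/√324 − 1/√15365) = 10·9.9·(0.047488) = 4.7013 kWh/t
Power = W × throughput = 4.7013 kWh/t × 886.9 t/h = 4169.6 kW

P = 4169.6 kW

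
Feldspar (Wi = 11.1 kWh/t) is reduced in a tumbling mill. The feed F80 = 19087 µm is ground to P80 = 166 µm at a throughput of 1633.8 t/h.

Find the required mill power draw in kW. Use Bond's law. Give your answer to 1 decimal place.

P = 12763.0 kW

W = 10 Wi (P80^-0.5 − F80^-0.5)
W = 10·11.1·(1/√166 − 1/√19087) = 10·11.1·(0.070377) = 7.8118 kWh/t
P_mill = W·ṁ = 7.8118·1633.8 = 12763.0 kW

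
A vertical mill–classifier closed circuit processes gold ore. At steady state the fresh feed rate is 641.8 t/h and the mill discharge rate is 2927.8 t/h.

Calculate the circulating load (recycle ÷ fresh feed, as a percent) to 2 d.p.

Mill node: discharge = fresh + recycle.
R = M − F = 2927.8 − 641.8 = 2286.0 t/h
CL = 100·R/F = 100·2286.0/641.8 = 356.19 %

CL = 356.19 %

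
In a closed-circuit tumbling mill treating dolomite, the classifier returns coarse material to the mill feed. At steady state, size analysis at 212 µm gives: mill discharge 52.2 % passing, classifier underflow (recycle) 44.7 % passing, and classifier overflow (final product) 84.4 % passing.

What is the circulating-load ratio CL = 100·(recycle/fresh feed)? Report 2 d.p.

CL = 429.33 %

Let r = R/F. Size balance at 212 µm:
(1+r)·d = r·u + o ⇒ r = (o−d)/(d−u)
r = (84.4 − 52.2)/(52.2 − 44.7) = 32.2/7.5 = 4.2933
CL = 100·r = 429.33 %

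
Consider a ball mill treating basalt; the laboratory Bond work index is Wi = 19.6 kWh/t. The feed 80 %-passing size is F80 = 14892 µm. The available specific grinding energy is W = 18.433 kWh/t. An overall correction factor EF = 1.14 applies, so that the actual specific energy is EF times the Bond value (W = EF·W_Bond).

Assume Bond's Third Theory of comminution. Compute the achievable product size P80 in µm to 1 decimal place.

P80 = 121.6 µm

W = 10·Wi·(P80^(-½) − F80^(-½))
W_Bond = W / EF = 18.433 / 1.14 = 16.1693 kWh/t
1/√P80 = 1/√F80 + W_Bond/(10·Wi)
  = 16.1693/(10·19.6) + 1/√14892 = 0.082496 + 0.008195 = 0.090691
P80 = (1/0.090691)² = 11.0265² = 121.58 µm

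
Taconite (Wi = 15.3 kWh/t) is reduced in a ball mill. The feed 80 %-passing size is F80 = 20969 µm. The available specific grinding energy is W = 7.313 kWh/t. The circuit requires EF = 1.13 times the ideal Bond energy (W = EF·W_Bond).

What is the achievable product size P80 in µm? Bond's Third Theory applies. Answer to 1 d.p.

P80 = 413.0 µm

W = 10 Wi (P80^-0.5 − F80^-0.5)
W_Bond = W / EF = 7.313 / 1.13 = 6.4717 kWh/t
P80^-0.5 = F80^-0.5 + W_Bond/(10 Wi)
  = 6.4717/(10·15.3) + 1/√20969 = 0.042299 + 0.006906 = 0.049204
P80 = (1/0.049204)² = 20.3234² = 413.04 µm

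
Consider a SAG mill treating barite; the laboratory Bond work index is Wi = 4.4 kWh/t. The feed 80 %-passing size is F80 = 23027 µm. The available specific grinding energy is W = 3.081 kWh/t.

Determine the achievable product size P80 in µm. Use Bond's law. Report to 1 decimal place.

P80 = 170.4 µm

Bond: W = 10·Wi·(1/√P80 − 1/√F80)
P80^(−½) = W/(10 Wi) + F80^(−½)
  = 3.0810/(10·4.4) + 1/√23027 = 0.070023 + 0.006590 = 0.076613
P80 = (1/0.076613)² = 13.0527² = 170.37 µm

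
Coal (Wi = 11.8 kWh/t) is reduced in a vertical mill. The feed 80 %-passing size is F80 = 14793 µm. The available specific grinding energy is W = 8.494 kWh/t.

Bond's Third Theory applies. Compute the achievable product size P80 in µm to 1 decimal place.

W = 10·Wi·(P80^(-½) − F80^(-½))
⇒ 1/√P80 = W/(10·Wi) + 1/√F80
  = 8.4940/(10·11.8) + 1/√14793 = 0.071983 + 0.008222 = 0.080205
P80 = (1/0.080205)² = 12.4681² = 155.45 µm

P80 = 155.5 µm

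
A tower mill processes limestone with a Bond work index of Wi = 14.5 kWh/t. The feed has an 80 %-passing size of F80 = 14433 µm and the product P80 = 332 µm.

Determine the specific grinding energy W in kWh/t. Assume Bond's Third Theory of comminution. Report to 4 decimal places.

W = 10 Wi (P80^-0.5 − F80^-0.5)
1/√332 = 0.054882;  1/√14433 = 0.008324
W = 10·14.5·(0.054882 − 0.008324) = 6.7510 kWh/t

W = 6.7510 kWh/t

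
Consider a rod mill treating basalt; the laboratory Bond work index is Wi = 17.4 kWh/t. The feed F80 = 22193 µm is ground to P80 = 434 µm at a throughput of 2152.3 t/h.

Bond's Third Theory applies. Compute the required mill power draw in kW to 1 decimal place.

W = 10·Wi·[P80^(−½) − F80^(−½)]
W = 10·17.4·(1/√434 − 1/√22193) = 10·17.4·(0.041289) = 7.1843 kWh/t
P = W·T = 7.1843·2152.3 = 15462.7 kW

P = 15462.7 kW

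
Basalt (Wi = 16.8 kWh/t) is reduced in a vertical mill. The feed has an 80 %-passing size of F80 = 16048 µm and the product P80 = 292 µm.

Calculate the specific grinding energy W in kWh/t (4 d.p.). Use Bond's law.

Bond: W = 10·Wi·(1/√P80 − 1/√F80)
1/√292 = 0.058521;  1/√16048 = 0.007894
W = 10·16.8·(0.058521 − 0.007894) = 8.5053 kWh/t

W = 8.5053 kWh/t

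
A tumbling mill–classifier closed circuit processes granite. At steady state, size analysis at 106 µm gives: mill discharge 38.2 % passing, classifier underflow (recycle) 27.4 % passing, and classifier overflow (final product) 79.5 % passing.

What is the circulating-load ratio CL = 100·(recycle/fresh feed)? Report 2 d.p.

Mass balance on the −106 µm fraction:
Fd + Rd = Ru + Fo ⇒ R/F = (o−d)/(d−u)
r = (79.5 − 38.2)/(38.2 − 27.4) = 41.3/10.8 = 3.8241
CL = 100·r = 382.41 %

CL = 382.41 %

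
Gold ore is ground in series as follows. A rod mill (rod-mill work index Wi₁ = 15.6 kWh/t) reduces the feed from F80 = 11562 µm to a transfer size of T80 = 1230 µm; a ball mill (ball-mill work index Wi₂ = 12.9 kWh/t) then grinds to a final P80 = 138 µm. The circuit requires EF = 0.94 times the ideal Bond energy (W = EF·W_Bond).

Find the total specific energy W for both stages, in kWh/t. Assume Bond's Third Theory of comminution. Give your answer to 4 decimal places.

W = 9.6823 kWh/t

W_Bond = 10·Wi·(1/√P₈₀ − 1/√F₈₀)
Stage 1 (11562→1230 µm, Wi₁=15.6): W₁ = 10·15.6·(0.028513 − 0.009300) = 2.9973 kWh/t
Stage 2 (1230→138 µm, Wi₂=12.9): W₂ = 10·12.9·(0.085126 − 0.028513) = 7.3030 kWh/t
W = W₁ + W₂ = 2.9973 + 7.3030 = 10.3003 kWh/t
With EF = 0.94: W = 10.3003·0.94 = 9.6823 kWh/t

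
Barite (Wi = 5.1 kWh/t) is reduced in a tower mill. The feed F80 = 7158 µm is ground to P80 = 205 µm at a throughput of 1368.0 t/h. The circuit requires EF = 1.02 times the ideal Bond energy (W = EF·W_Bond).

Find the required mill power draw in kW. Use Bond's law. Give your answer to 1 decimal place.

Bond:  W = 10 Wi (1/√P − 1/√F)
W = 10·5.1·(1/√205 − 1/√7158) = 10·5.1·(0.058023) = 2.9592 kWh/t
W_actual = 1.02 × 2.9592 = 3.0184 kWh/t
P = W·T = 3.0184·1368.0 = 4129.1 kW

P = 4129.1 kW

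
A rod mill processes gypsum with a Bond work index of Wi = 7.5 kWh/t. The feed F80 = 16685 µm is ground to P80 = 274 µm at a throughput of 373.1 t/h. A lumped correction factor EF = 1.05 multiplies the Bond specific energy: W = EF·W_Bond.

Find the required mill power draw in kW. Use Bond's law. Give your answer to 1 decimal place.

W_Bond = 10·Wi·(1/√P₈₀ − 1/√F₈₀)
W = 10·7.5·(1/√274 − 1/√16685) = 10·7.5·(0.052670) = 3.9503 kWh/t
Apply correction: 3.9503 × 1.05 = 4.1478 kWh/t
Power = W × throughput = 4.1478 kWh/t × 373.1 t/h = 1547.5 kW

P = 1547.5 kW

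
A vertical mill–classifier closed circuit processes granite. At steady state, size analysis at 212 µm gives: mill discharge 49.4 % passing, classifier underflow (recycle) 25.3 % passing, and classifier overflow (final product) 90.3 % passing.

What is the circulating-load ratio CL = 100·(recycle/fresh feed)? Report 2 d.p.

Balance %-passing 212 µm (r = R/F):
(1+r)·d = r·u + o ⇒ r = (o−d)/(d−u)
r = (90.3 − 49.4)/(49.4 − 25.3) = 40.9/24.1 = 1.6971
CL = 100·r = 169.71 %

CL = 169.71 %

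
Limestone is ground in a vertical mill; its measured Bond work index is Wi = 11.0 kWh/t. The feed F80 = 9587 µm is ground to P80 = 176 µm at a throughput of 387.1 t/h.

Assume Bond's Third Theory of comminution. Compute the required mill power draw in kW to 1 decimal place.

P = 2774.8 kW

W_Bond = 10·Wi·(1/√P₈₀ − 1/√F₈₀)
W = 10·11.0·(1/√176 − 1/√9587) = 10·11.0·(0.065165) = 7.1681 kWh/t
P_mill = W·ṁ = 7.1681·387.1 = 2774.8 kW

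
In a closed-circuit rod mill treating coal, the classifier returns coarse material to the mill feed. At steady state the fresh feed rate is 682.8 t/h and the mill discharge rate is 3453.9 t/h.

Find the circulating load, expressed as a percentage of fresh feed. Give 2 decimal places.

CL = 405.84 %

Discharge = new feed + return, hence
R = M − F = 3453.9 − 682.8 = 2771.1 t/h
CL = 100·R/F = 100·2771.1/682.8 = 405.84 %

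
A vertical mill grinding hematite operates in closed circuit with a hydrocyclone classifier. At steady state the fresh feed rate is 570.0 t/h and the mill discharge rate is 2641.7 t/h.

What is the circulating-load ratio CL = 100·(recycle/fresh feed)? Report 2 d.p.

Discharge = new feed + return, hence
R = M − F = 2641.7 − 570.0 = 2071.7 t/h
CL = 100·R/F = 100·2071.7/570.0 = 363.46 %

CL = 363.46 %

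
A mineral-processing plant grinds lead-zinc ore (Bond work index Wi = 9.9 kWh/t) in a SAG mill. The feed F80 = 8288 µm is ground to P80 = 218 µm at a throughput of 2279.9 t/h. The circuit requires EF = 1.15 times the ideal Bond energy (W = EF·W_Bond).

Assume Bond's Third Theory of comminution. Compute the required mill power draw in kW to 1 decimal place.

W = 10·Wi·(P80^(-½) − F80^(-½))
W = 10·9.9·(1/√218 − 1/√8288) = 10·9.9·(0.056744) = 5.6177 kWh/t
W_actual = 1.15 × 5.6177 = 6.4603 kWh/t
P_mill = W·ṁ = 6.4603·2279.9 = 14728.9 kW

P = 14728.9 kW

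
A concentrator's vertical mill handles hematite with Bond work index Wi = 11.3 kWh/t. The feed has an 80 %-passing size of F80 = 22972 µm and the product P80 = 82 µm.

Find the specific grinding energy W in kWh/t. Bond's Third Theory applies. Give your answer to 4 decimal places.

W = 11.7332 kWh/t

W = 10 Wi (1/√P80 − 1/√F80)  [Bond]
1/√82 = 0.110432;  1/√22972 = 0.006598
W = 10·11.3·(0.110432 − 0.006598) = 11.7332 kWh/t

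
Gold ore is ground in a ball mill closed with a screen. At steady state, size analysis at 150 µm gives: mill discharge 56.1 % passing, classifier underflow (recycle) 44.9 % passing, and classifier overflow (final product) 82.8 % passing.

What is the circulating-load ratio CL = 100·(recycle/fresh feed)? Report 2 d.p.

CL = 238.39 %

Classifier node, passing 150 µm:
d + r·d = r·u + o → r(d−u) = o−d
r = (82.8 − 56.1)/(56.1 − 44.9) = 26.7/11.2 = 2.3839
CL = 100·r = 238.39 %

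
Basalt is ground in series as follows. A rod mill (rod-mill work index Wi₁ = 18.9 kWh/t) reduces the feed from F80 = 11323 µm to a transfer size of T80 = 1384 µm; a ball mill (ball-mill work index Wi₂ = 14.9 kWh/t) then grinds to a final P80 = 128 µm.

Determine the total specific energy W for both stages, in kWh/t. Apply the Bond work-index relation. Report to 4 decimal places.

Bond:  W = 10 Wi (1/√P − 1/√F)
Stage 1 (11323→1384 µm, Wi₁=18.9): W₁ = 10·18.9·(0.026880 − 0.009398) = 3.3042 kWh/t
Stage 2 (1384→128 µm, Wi₂=14.9): W₂ = 10·14.9·(0.088388 − 0.026880) = 9.1647 kWh/t
W = W₁ + W₂ = 3.3042 + 9.1647 = 12.4689 kWh/t

W = 12.4689 kWh/t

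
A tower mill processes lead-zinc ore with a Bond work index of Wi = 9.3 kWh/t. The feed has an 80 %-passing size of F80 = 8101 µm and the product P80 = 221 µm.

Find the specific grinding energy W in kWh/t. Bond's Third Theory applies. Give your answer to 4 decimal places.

W = 5.2226 kWh/t

W = 10·Wi·(P80^(-½) − F80^(-½))
1/√221 = 0.067267;  1/√8101 = 0.011110
W = 10·9.3·(0.067267 − 0.011110) = 5.2226 kWh/t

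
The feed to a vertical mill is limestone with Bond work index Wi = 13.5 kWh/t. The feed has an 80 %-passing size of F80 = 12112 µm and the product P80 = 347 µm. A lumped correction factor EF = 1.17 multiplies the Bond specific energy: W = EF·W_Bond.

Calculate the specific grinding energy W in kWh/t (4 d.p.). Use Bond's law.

W = 10 Wi (P80^-0.5 − F80^-0.5)
1/√347 = 0.053683;  1/√12112 = 0.009086
W = 10·13.5·(0.053683 − 0.009086) = 6.0205 kWh/t
With EF = 1.17: W = 6.0205·1.17 = 7.0440 kWh/t

W = 7.0440 kWh/t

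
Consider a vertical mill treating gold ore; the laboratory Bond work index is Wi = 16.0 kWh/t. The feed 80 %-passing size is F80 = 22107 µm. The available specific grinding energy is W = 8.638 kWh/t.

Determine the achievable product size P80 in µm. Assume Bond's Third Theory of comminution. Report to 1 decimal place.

W = 10·Wi·[P80^(−½) − F80^(−½)]
⇒ 1/√P80 = W/(10·Wi) + 1/√F80
  = 8.6380/(10·16.0) + 1/√22107 = 0.053988 + 0.006726 = 0.060713
P80 = (1/0.060713)² = 16.4709² = 271.29 µm

P80 = 271.3 µm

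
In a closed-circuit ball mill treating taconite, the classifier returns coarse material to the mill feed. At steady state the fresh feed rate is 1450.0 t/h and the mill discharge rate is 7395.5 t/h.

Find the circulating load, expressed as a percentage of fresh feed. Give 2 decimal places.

CL = 410.03 %

Steady state: M = F + R.
R = M − F = 7395.5 − 1450.0 = 5945.5 t/h
CL = 100·R/F = 100·5945.5/1450.0 = 410.03 %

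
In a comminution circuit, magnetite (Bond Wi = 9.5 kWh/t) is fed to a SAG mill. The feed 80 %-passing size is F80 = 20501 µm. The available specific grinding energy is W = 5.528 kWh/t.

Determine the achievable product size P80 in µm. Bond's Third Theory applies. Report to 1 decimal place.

W = 10 Wi / √P80 − 10 Wi / √F80
P80^-0.5 = F80^-0.5 + W/(10 Wi)
  = 5.5280/(10·9.5) + 1/√20501 = 0.058189 + 0.006984 = 0.065174
P80 = (1/0.065174)² = 15.3436² = 235.43 µm

P80 = 235.4 µm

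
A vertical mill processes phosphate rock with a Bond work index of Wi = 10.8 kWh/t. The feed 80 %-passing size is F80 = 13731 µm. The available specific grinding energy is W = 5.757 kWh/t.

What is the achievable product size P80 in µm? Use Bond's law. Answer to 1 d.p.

P80 = 261.5 µm

W = 10 Wi / √P80 − 10 Wi / √F80
⇒ 1/√P80 = W/(10 Wi) + 1/√F80
  = 5.7570/(10·10.8) + 1/√13731 = 0.053306 + 0.008534 = 0.061839
P80 = (1/0.061839)² = 16.1709² = 261.50 µm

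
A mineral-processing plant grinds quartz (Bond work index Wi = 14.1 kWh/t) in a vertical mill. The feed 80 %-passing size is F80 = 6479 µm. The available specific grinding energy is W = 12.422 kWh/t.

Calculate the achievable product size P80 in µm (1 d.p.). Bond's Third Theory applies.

P80 = 99.0 µm

W = 10·Wi·(P80^(-½) − F80^(-½))
⇒ 1/√P80 = W/(10 Wi) + 1/√F80
  = 12.4220/(10·14.1) + 1/√6479 = 0.088099 + 0.012424 = 0.100523
P80 = (1/0.100523)² = 9.9480² = 98.96 µm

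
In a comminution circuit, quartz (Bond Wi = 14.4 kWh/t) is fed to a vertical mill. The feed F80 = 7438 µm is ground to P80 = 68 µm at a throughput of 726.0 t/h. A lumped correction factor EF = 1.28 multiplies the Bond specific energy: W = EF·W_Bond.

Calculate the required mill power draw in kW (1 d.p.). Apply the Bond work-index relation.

Bond: W = 10·Wi·(1/√P80 − 1/√F80)
W = 10·14.4·(1/√68 − 1/√7438) = 10·14.4·(0.109673) = 15.7929 kWh/t
With EF = 1.28: W = 15.7929·1.28 = 20.2149 kWh/t
P_mill = W·ṁ = 20.2149·726.0 = 14676.0 kW

P = 14676.0 kW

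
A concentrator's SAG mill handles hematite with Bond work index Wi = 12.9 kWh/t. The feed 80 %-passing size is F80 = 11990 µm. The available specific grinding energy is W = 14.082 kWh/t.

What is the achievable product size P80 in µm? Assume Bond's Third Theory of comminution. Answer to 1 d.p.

P80 = 71.5 µm

W = 10 Wi (1/√P80 − 1/√F80)  [Bond]
⇒ 1/√P80 = W/(10·Wi) + 1/√F80
  = 14.0820/(10·12.9) + 1/√11990 = 0.109163 + 0.009133 = 0.118295
P80 = (1/0.118295)² = 8.4534² = 71.46 µm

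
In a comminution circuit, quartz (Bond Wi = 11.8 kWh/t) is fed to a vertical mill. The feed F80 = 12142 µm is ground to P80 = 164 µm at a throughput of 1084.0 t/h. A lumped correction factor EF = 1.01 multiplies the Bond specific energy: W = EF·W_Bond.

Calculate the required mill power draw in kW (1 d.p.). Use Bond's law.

W = 10 Wi (P80^-0.5 − F80^-0.5)
W = 10·11.8·(1/√164 − 1/√12142) = 10·11.8·(0.069012) = 8.1434 kWh/t
W_actual = 1.01 × 8.1434 = 8.2248 kWh/t
P_mill = W·ṁ = 8.2248·1084.0 = 8915.7 kW

P = 8915.7 kW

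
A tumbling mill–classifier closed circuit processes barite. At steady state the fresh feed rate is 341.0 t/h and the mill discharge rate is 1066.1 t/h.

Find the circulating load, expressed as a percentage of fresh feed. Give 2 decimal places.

Mill node: discharge = fresh + recycle.
R = M − F = 1066.1 − 341.0 = 725.1 t/h
CL = 100·R/F = 100·725.1/341.0 = 212.64 %

CL = 212.64 %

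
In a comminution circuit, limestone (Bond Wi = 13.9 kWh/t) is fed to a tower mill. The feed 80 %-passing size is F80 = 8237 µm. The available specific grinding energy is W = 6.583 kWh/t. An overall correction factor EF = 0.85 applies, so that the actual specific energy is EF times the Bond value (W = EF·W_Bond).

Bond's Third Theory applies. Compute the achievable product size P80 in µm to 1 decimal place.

W = 10·Wi·[P80^(−½) − F80^(−½)]
W_Bond = W / EF = 6.583 / 0.85 = 7.7447 kWh/t
⇒ 1/√P80 = W_Bond/(10 Wi) + 1/√F80
  = 7.7447/(10·13.9) + 1/√8237 = 0.055717 + 0.011018 = 0.066736
P80 = (1/0.066736)² = 14.9845² = 224.54 µm

P80 = 224.5 µm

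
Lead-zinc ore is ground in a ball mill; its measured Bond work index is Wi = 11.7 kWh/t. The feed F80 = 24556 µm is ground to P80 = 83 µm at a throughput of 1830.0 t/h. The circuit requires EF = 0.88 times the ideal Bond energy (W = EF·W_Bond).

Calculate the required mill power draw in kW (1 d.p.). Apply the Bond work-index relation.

W = 10·Wi·[P80^(−½) − F80^(−½)]
W = 10·11.7·(1/√83 − 1/√24556) = 10·11.7·(0.103383) = 12.0958 kWh/t
W_actual = 0.88 × 12.0958 = 10.6443 kWh/t
P = W·T = 10.6443·1830.0 = 19479.1 kW

P = 19479.1 kW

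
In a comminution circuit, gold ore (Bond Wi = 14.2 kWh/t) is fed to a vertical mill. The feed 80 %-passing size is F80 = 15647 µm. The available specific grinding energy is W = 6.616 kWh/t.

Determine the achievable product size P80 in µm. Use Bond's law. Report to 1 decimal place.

W = 10 Wi (P80^-0.5 − F80^-0.5)
1/√P80 = 1/√F80 + W/(10·Wi)
  = 6.6160/(10·14.2) + 1/√15647 = 0.046592 + 0.007994 = 0.054586
P80 = (1/0.054586)² = 18.3197² = 335.61 µm

P80 = 335.6 µm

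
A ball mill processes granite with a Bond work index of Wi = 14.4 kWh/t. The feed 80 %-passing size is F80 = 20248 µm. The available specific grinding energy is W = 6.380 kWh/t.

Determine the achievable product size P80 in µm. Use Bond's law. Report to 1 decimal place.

W = 10 Wi (1/√P80 − 1/√F80)  [Bond]
1/√P80 = 1/√F80 + W/(10·Wi)
  = 6.3800/(10·14.4) + 1/√20248 = 0.044306 + 0.007028 = 0.051333
P80 = (1/0.051333)² = 19.4806² = 379.49 µm

P80 = 379.5 µm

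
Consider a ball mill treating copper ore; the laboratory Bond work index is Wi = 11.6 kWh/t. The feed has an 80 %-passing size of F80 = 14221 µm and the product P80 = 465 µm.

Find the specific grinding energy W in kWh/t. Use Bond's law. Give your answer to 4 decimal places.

W = 4.4066 kWh/t

W = 10 Wi (P80^-0.5 − F80^-0.5)
1/√465 = 0.046374;  1/√14221 = 0.008386
W = 10·11.6·(0.046374 − 0.008386) = 4.4066 kWh/t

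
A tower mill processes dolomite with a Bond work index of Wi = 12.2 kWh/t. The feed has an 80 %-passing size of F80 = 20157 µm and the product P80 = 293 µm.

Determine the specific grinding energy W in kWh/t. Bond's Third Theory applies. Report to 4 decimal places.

Bond: W = 10·Wi·(1/√P80 − 1/√F80)
1/√293 = 0.058421;  1/√20157 = 0.007043
W = 10·12.2·(0.058421 − 0.007043) = 6.2680 kWh/t

W = 6.2680 kWh/t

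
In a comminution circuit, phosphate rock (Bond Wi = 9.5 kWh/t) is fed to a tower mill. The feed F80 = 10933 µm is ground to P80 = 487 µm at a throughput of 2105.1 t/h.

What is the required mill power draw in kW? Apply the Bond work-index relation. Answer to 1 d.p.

W = 10 Wi (1/√P80 − 1/√F80)  [Bond]
W = 10·9.5·(1/√487 − 1/√10933) = 10·9.5·(0.035751) = 3.3963 kWh/t
P = W·T = 3.3963·2105.1 = 7149.6 kW

P = 7149.6 kW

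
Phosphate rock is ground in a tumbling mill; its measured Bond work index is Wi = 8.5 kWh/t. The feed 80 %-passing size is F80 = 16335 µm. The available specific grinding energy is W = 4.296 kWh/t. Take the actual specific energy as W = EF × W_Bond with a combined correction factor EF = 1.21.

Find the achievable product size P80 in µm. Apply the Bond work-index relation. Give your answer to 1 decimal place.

P80 = 406.6 µm

W = 10·Wi·[P80^(−½) − F80^(−½)]
W_Bond = W / EF = 4.296 / 1.21 = 3.5504 kWh/t
1/√P80 = 1/√F80 + W_Bond/(10·Wi)
  = 3.5504/(10·8.5) + 1/√16335 = 0.041770 + 0.007824 = 0.049594
P80 = (1/0.049594)² = 20.1638² = 406.58 µm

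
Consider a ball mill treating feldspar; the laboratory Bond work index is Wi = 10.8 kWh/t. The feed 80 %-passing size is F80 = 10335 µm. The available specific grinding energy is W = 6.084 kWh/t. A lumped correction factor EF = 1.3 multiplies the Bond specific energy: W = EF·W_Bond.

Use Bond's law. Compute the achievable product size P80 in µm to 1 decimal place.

P80 = 353.7 µm

W = 10 Wi (1/√P80 − 1/√F80)  [Bond]
W_Bond = W / EF = 6.084 / 1.3 = 4.6800 kWh/t
P80^-0.5 = F80^-0.5 + W_Bond/(10 Wi)
  = 4.6800/(10·10.8) + 1/√10335 = 0.043333 + 0.009837 = 0.053170
P80 = (1/0.053170)² = 18.8076² = 353.73 µm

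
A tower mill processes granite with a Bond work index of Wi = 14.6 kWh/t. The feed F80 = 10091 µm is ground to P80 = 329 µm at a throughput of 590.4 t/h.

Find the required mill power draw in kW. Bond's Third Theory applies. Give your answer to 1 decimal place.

P = 3894.2 kW

W = 10·Wi·(P80^(-½) − F80^(-½))
W = 10·14.6·(1/√329 − 1/√10091) = 10·14.6·(0.045177) = 6.5958 kWh/t
P_mill = W·ṁ = 6.5958·590.4 = 3894.2 kW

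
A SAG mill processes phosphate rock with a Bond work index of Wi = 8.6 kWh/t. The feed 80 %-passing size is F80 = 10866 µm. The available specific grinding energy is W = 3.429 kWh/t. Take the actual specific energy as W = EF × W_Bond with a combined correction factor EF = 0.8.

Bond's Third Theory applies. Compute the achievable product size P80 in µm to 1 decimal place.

P80 = 283.1 µm

W = 10·Wi·(P80^(-½) − F80^(-½))
W_Bond = W / EF = 3.429 / 0.8 = 4.2862 kWh/t
P80^(−½) = W_Bond/(10 Wi) + F80^(−½)
  = 4.2862/(10·8.6) + 1/√10866 = 0.049840 + 0.009593 = 0.059433
P80 = (1/0.059433)² = 16.8256² = 283.10 µm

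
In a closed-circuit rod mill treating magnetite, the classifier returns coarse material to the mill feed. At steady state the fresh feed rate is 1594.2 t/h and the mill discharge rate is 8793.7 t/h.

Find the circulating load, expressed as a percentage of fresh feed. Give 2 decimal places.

Steady state: M = F + R.
R = M − F = 8793.7 − 1594.2 = 7199.5 t/h
CL = 100·R/F = 100·7199.5/1594.2 = 451.61 %

CL = 451.61 %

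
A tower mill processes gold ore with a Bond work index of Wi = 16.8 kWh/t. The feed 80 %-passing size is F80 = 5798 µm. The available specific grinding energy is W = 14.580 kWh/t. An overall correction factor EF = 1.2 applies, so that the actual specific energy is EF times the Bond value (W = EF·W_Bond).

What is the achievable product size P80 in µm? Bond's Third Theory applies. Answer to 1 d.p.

W = 10 Wi / √P80 − 10 Wi / √F80
W_Bond = W / EF = 14.580 / 1.2 = 12.1500 kWh/t
⇒ 1/√P80 = W_Bond/(10·Wi) + 1/√F80
  = 12.1500/(10·16.8) + 1/√5798 = 0.072321 + 0.013133 = 0.085454
P80 = (1/0.085454)² = 11.7022² = 136.94 µm

P80 = 136.9 µm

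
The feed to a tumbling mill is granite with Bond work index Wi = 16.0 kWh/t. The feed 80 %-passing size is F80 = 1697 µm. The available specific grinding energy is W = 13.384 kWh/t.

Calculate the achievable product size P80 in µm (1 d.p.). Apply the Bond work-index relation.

P80 = 85.9 µm

W = 10·Wi·[P80^(−½) − F80^(−½)]
1/√P80 = 1/√F80 + W/(10·Wi)
  = 13.3840/(10·16.0) + 1/√1697 = 0.083650 + 0.024275 = 0.107925
P80 = (1/0.107925)² = 9.2657² = 85.85 µm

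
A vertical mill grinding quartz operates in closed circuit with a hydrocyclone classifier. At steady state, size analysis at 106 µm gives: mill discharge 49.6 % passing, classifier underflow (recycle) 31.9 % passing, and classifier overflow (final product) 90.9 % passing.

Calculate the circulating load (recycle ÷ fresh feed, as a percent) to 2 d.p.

CL = 233.33 %

Two-product formula at 106 µm:
Fd + Rd = Ru + Fo ⇒ R/F = (o−d)/(d−u)
r = (90.9 − 49.6)/(49.6 − 31.9) = 41.3/17.7 = 2.3333
CL = 100·r = 233.33 %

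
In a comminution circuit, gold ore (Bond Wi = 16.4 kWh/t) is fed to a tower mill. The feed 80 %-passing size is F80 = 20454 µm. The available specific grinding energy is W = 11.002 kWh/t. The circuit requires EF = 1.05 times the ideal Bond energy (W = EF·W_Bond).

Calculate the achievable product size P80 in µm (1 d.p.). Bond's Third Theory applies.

P80 = 199.0 µm

W = 10 Wi (P80^-0.5 − F80^-0.5)
W_Bond = W / EF = 11.002 / 1.05 = 10.4781 kWh/t
⇒ 1/√P80 = W_Bond/(10 Wi) + 1/√F80
  = 10.4781/(10·16.4) + 1/√20454 = 0.063891 + 0.006992 = 0.070883
P80 = (1/0.070883)² = 14.1078² = 199.03 µm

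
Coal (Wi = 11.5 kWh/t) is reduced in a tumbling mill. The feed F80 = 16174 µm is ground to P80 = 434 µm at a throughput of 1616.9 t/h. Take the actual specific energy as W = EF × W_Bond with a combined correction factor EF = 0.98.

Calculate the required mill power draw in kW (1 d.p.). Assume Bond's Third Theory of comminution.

Bond: W = 10·Wi·(1/√P80 − 1/√F80)
W = 10·11.5·(1/√434 − 1/√16174) = 10·11.5·(0.040138) = 4.6159 kWh/t
W_actual = 0.98 × 4.6159 = 4.5236 kWh/t
P = W·T = 4.5236·1616.9 = 7314.2 kW

P = 7314.2 kW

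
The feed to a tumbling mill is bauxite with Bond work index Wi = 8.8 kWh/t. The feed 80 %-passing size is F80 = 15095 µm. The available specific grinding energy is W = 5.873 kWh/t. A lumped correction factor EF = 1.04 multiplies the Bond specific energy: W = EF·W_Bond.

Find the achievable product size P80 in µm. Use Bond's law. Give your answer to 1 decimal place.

P80 = 191.2 µm

W = 10·Wi·[P80^(−½) − F80^(−½)]
W_Bond = W / EF = 5.873 / 1.04 = 5.6471 kWh/t
P80^(−½) = W_Bond/(10 Wi) + F80^(−½)
  = 5.6471/(10·8.8) + 1/√15095 = 0.064172 + 0.008139 = 0.072311
P80 = (1/0.072311)² = 13.8292² = 191.25 µm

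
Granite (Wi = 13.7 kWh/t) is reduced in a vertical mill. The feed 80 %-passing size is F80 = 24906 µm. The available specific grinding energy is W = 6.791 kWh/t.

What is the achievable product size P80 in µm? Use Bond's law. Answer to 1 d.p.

P80 = 320.0 µm

Bond: W = 10·Wi·(1/√P80 − 1/√F80)
⇒ 1/√P80 = W/(10 Wi) + 1/√F80
  = 6.7910/(10·13.7) + 1/√24906 = 0.049569 + 0.006336 = 0.055906
P80 = (1/0.055906)² = 17.8872² = 319.95 µm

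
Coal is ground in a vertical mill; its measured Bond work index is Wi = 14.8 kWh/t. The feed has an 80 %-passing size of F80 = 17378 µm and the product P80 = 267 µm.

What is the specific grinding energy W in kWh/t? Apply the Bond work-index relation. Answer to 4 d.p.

W = 10·Wi·[P80^(−½) − F80^(−½)]
1/√267 = 0.061199;  1/√17378 = 0.007586
W = 10·14.8·(0.061199 − 0.007586) = 7.9348 kWh/t

W = 7.9348 kWh/t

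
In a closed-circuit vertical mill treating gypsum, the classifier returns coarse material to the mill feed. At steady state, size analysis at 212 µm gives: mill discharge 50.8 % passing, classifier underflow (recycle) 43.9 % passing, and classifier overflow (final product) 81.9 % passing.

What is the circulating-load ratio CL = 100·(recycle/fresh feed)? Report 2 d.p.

Balance %-passing 212 µm (r = R/F):
r = (o − d)/(d − u)
r = (81.9 − 50.8)/(50.8 − 43.9) = 31.1/6.9 = 4.5072
CL = 100·r = 450.72 %

CL = 450.72 %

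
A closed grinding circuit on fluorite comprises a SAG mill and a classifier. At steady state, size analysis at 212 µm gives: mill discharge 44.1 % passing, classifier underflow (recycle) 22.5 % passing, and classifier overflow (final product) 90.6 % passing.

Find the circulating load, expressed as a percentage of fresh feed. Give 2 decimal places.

CL = 215.28 %

Two-product formula at 212 µm:
(1+r)d = ru + o → r = (o−d)/(d−u)
r = (90.6 − 44.1)/(44.1 − 22.5) = 46.5/21.6 = 2.1528
CL = 100·r = 215.28 %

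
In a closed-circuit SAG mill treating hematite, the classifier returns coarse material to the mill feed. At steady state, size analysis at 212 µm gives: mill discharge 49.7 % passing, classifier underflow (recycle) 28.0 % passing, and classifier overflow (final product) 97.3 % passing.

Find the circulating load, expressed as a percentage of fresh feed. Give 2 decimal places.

CL = 219.35 %

Let r = R/F. Size balance at 212 µm:
(1+r)d = ru + o → r = (o−d)/(d−u)
r = (97.3 − 49.7)/(49.7 − 28.0) = 47.6/21.7 = 2.1935
CL = 100·r = 219.35 %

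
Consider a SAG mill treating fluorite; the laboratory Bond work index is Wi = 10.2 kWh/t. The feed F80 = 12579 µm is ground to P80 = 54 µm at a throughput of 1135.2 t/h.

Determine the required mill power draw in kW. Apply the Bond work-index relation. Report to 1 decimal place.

P = 14724.7 kW

Bond: W = 10·Wi·(1/√P80 − 1/√F80)
W = 10·10.2·(1/√54 − 1/√12579) = 10·10.2·(0.127167) = 12.9710 kWh/t
Power = W × throughput = 12.9710 kWh/t × 1135.2 t/h = 14724.7 kW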